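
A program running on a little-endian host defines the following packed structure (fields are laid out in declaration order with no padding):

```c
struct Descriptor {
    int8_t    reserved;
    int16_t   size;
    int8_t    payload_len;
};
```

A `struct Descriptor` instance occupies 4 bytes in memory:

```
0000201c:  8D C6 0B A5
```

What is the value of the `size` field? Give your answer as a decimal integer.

3014

`size` follows `reserved` (1 byte), so it starts at byte offset 1 and occupies 2 bytes.
Bytes at offsets 1..2: C6 0B.
Little-endian stores the least-significant byte at the lowest address.
Reassemble most-significant byte first: 0B C6 → 0x0BC6.
0x0BC6 = 3014.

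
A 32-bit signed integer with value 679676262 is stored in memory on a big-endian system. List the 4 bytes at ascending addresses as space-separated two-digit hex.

28 83 09 66

679676262 in hexadecimal, padded to 32 bits, is 0x28830966.
Split into bytes (most-significant first): 28 83 09 66.
Big-endian: lowest address holds the most-significant byte.
So the memory order matches the most-significant-first order: 28 83 09 66.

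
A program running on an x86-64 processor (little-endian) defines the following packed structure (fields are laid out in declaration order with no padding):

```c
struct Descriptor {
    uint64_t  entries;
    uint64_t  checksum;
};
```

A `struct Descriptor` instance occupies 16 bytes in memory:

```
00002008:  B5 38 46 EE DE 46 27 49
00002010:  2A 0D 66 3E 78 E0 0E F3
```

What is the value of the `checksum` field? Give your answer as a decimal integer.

`checksum` follows `entries` (8 bytes), so it starts at byte offset 8 and occupies 8 bytes.
Bytes at offsets 8..15: 2A 0D 66 3E 78 E0 0E F3.
In little-endian order the low byte comes first in memory.
Reassemble most-significant byte first: F3 0E E0 78 3E 66 0D 2A → 0xF30EE0783E660D2A.
0xF30EE0783E660D2A = 17514182807938010410.

17514182807938010410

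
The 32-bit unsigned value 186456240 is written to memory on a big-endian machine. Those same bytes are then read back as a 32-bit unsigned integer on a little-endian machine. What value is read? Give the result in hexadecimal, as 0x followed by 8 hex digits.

0xB0181D0B

186456240 in 32-bit hexadecimal is 0x0B1D18B0.
Stored big-endian, the bytes at ascending addresses are 0B 1D 18 B0.
Read back as little-endian, the first byte is least significant, giving 0xB0181D0B.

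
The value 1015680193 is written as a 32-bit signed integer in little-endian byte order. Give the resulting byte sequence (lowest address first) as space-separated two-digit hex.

C1 0C 8A 3C

1015680193 in hexadecimal, padded to 32 bits, is 0x3C8A0CC1.
Split into bytes (most-significant first): 3C 8A 0C C1.
Little-endian: lowest address holds the least-significant byte.
So at ascending addresses the bytes are C1 0C 8A 3C.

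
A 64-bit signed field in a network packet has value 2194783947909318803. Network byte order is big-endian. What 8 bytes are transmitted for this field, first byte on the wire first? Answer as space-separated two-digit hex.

1E 75 70 5F 45 DD 48 93

2194783947909318803 in hexadecimal, padded to 64 bits, is 0x1E75705F45DD4893.
Split into bytes (most-significant first): 1E 75 70 5F 45 DD 48 93.
In big-endian order the high byte comes first in memory.
So the memory order matches the most-significant-first order: 1E 75 70 5F 45 DD 48 93.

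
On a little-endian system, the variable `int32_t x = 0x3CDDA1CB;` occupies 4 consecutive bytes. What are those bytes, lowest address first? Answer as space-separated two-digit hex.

CB A1 DD 3C

Split into bytes (most-significant first): 3C DD A1 CB.
Little-endian: lowest address holds the least-significant byte.
So at ascending addresses the bytes are CB A1 DD 3C.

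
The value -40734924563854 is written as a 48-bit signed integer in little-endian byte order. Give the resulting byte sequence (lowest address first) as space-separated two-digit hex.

72 9A 4A A9 F3 DA

Two's complement of -40734924563854 in 48 bits: 40734924563854 = 0x250C56B5658E; invert → 0xDAF3A94A9A71; add 1 → 0xDAF3A94A9A72.
Split into bytes (most-significant first): DA F3 A9 4A 9A 72.
Little-endian stores the least-significant byte at the lowest address.
So at ascending addresses the bytes are 72 9A 4A A9 F3 DA.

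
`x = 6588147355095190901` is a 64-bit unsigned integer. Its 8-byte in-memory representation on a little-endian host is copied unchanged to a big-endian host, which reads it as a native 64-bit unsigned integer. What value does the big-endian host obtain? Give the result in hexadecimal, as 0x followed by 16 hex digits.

0x75CD602C1DCD6D5B

6588147355095190901 in 64-bit hexadecimal is 0x5B6DCD1D2C60CD75.
Stored little-endian, the bytes at ascending addresses are 75 CD 60 2C 1D CD 6D 5B.
Read back as big-endian, the last byte is least significant, giving 0x75CD602C1DCD6D5B.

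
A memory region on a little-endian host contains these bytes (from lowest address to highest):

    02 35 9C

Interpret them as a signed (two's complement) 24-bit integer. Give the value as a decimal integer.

-6540030

Little-endian: lowest address holds the least-significant byte.
Reassemble most-significant byte first: 9C 35 02 → 0x9C3502.
Top bit is set, so as a signed 24-bit value this is 0x9C3502 − 2^24 = -6540030.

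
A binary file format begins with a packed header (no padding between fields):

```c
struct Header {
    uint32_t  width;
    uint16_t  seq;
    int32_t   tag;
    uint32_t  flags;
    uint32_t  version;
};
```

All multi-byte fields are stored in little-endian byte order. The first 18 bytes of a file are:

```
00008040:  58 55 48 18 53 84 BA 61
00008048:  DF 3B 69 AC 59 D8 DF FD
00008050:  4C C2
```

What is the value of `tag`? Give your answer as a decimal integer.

`tag` follows `width` (4 B), `seq` (2 B), so it starts at offset 4 + 2 = 6 and occupies 4 bytes.
Bytes at offsets 6..9: BA 61 DF 3B.
In little-endian order the low byte comes first in memory.
Reassemble most-significant byte first: 3B DF 61 BA → 0x3BDF61BA.
0x3BDF61BA = 1004495290.

1004495290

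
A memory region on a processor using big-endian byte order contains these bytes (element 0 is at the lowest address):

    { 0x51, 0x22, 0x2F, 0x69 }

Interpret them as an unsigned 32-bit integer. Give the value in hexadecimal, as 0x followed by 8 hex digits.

Big-endian: lowest address holds the most-significant byte.
The bytes are already most-significant first: 0x51222F69.

0x51222F69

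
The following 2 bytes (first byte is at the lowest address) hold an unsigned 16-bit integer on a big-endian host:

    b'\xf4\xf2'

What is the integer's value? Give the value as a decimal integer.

62706

Big-endian stores the most-significant byte at the lowest address.
The bytes are already most-significant first: 0xF4F2.
0xF4F2 = 62706.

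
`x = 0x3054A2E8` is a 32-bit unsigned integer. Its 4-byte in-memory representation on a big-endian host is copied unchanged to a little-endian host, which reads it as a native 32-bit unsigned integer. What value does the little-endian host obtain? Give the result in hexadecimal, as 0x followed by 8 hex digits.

0xE8A25430

Stored big-endian, the bytes at ascending addresses are 30 54 A2 E8.
Read back as little-endian, the first byte is least significant, giving 0xE8A25430.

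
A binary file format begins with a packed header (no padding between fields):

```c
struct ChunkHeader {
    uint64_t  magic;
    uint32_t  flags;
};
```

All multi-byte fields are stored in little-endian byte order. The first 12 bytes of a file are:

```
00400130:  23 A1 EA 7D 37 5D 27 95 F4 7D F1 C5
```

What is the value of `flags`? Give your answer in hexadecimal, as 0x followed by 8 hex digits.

`flags` follows `magic` (8 bytes), so it starts at byte offset 8 and occupies 4 bytes.
Bytes at offsets 8..11: F4 7D F1 C5.
Little-endian stores the least-significant byte at the lowest address.
Reassemble most-significant byte first: C5 F1 7D F4 → 0xC5F17DF4.

0xC5F17DF4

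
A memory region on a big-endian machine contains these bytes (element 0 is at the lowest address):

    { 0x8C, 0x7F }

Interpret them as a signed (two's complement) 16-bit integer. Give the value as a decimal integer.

Big-endian: lowest address holds the most-significant byte.
The bytes are already most-significant first: 0x8C7F.
Top bit is set, so as a signed 16-bit value this is 0x8C7F − 2^16 = -29569.

-29569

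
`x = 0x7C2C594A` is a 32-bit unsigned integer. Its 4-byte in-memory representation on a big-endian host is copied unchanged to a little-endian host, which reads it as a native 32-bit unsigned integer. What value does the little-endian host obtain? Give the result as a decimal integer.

Stored big-endian, the bytes at ascending addresses are 7C 2C 59 4A.
Read back as little-endian, the first byte is least significant, giving 0x4A592C7C.
0x4A592C7C = 1247358076.

1247358076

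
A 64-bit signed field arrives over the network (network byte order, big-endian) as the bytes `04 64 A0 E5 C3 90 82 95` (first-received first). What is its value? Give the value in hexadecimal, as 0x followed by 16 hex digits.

0x0464A0E5C3908295

Big-endian: lowest address holds the most-significant byte.
The bytes are already most-significant first: 0x0464A0E5C3908295.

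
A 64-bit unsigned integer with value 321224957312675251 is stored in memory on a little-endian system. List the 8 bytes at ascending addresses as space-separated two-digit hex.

B3 AD 9C 91 65 38 75 04

321224957312675251 in hexadecimal, padded to 64 bits, is 0x04753865919CADB3.
Split into bytes (most-significant first): 04 75 38 65 91 9C AD B3.
In little-endian order the low byte comes first in memory.
So at ascending addresses the bytes are B3 AD 9C 91 65 38 75 04.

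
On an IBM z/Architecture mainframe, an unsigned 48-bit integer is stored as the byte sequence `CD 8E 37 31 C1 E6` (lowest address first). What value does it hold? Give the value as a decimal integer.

226010695057894

In big-endian order the high byte comes first in memory.
The bytes are already most-significant first: 0xCD8E3731C1E6.
0xCD8E3731C1E6 = 226010695057894.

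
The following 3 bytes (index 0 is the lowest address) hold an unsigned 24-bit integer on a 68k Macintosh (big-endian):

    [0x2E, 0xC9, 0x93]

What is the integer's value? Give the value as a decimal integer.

Big-endian stores the most-significant byte at the lowest address.
The bytes are already most-significant first: 0x2EC993.
0x2EC993 = 3066259.

3066259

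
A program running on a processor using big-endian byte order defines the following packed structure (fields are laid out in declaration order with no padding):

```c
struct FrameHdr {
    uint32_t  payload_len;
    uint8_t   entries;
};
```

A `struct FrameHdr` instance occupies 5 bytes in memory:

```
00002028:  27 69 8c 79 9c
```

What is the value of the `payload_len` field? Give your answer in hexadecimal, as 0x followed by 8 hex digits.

0x27698C79

`payload_len` is the first field, at byte offset 0, occupying 4 bytes.
Bytes at offsets 0..3: 27 69 8C 79.
Big-endian stores the most-significant byte at the lowest address.
The bytes are already most-significant first: 0x27698C79.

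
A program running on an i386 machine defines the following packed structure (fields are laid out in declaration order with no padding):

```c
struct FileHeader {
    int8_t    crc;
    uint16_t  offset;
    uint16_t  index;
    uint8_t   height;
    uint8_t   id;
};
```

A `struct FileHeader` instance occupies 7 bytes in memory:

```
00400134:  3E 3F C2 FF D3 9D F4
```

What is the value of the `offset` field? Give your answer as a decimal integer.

`offset` follows `crc` (1 byte), so it starts at byte offset 1 and occupies 2 bytes.
Bytes at offsets 1..2: 3F C2.
Little-endian stores the least-significant byte at the lowest address.
Reassemble most-significant byte first: C2 3F → 0xC23F.
0xC23F = 49727.

49727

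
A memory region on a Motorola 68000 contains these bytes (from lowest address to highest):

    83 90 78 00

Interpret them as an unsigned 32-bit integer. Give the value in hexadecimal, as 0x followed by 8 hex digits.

In big-endian order the high byte comes first in memory.
The bytes are already most-significant first: 0x83907800.

0x83907800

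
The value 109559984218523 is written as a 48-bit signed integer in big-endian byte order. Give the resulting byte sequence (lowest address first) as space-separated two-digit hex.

109559984218523 in hexadecimal, padded to 48 bits, is 0x63A4EBF0E19B.
Split into bytes (most-significant first): 63 A4 EB F0 E1 9B.
In big-endian order the high byte comes first in memory.
So the memory order matches the most-significant-first order: 63 A4 EB F0 E1 9B.

63 A4 EB F0 E1 9B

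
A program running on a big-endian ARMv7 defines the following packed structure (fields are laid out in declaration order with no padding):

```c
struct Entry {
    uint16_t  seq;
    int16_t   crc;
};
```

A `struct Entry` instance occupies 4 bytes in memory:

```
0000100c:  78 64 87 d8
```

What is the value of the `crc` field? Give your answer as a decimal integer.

-30760

`crc` follows `seq` (2 bytes), so it starts at byte offset 2 and occupies 2 bytes.
Bytes at offsets 2..3: 87 D8.
Big-endian stores the most-significant byte at the lowest address.
The bytes are already most-significant first: 0x87D8.
Top bit is set, so as a signed 16-bit value this is 0x87D8 − 2^16 = -30760.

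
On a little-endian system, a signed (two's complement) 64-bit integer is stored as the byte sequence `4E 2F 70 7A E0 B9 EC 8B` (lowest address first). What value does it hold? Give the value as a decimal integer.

In little-endian order the low byte comes first in memory.
Reassemble most-significant byte first: 8B EC B9 E0 7A 70 2F 4E → 0x8BECB9E07A702F4E.
Top bit is set, so as a signed 64-bit value this is 0x8BECB9E07A702F4E − 2^64 = -8364106034155868338.

-8364106034155868338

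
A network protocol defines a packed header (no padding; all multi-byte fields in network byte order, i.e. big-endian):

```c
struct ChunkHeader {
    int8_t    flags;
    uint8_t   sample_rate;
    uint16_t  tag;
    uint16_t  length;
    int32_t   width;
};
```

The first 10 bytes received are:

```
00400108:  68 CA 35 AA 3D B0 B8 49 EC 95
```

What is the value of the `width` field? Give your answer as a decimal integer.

-1203114859

`width` follows `flags` (1 B), `sample_rate` (1 B), `tag` (2 B), `length` (2 B), so it starts at offset 1 + 1 + 2 + 2 = 6 and occupies 4 bytes.
Bytes at offsets 6..9: B8 49 EC 95.
Big-endian: lowest address holds the most-significant byte.
The bytes are already most-significant first: 0xB849EC95.
Top bit is set, so as a signed 32-bit value this is 0xB849EC95 − 2^32 = -1203114859.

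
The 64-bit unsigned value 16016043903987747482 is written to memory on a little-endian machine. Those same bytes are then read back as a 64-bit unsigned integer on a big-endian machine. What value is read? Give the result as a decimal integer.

16016043903987747482 in 64-bit hexadecimal is 0xDE446B12F4400A9A.
Stored little-endian, the bytes at ascending addresses are 9A 0A 40 F4 12 6B 44 DE.
Read back as big-endian, the last byte is least significant, giving 0x9A0A40F4126B44DE.
0x9A0A40F4126B44DE = 11099755648633226462.

11099755648633226462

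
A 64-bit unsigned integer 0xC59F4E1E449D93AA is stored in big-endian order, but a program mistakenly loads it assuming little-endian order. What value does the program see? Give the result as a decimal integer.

Stored big-endian, the bytes at ascending addresses are C5 9F 4E 1E 44 9D 93 AA.
Read back as little-endian, the first byte is least significant, giving 0xAA939D441E4E9FC5.
0xAA939D441E4E9FC5 = 12291340723916021701.

12291340723916021701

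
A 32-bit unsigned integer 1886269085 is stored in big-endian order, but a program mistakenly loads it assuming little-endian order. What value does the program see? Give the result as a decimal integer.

1886269085 in 32-bit hexadecimal is 0x706E2E9D.
Stored big-endian, the bytes at ascending addresses are 70 6E 2E 9D.
Read back as little-endian, the first byte is least significant, giving 0x9D2E6E70.
0x9D2E6E70 = 2637065840.

2637065840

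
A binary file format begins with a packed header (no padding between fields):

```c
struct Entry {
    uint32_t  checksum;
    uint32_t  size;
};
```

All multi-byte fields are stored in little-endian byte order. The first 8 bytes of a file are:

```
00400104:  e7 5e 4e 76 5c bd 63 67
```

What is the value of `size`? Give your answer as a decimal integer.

`size` follows `checksum` (4 bytes), so it starts at byte offset 4 and occupies 4 bytes.
Bytes at offsets 4..7: 5C BD 63 67.
Little-endian: lowest address holds the least-significant byte.
Reassemble most-significant byte first: 67 63 BD 5C → 0x6763BD5C.
0x6763BD5C = 1734589788.

1734589788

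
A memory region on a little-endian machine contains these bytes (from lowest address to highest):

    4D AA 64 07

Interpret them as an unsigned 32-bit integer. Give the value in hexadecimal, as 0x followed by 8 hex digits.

0x0764AA4D

Little-endian stores the least-significant byte at the lowest address.
Reassemble most-significant byte first: 07 64 AA 4D → 0x0764AA4D.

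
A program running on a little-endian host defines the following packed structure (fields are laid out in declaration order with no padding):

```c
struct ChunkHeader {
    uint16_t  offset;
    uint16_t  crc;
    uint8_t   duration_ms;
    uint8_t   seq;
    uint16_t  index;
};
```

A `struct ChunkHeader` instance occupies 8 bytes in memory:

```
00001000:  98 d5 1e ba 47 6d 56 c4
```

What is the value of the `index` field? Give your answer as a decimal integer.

`index` follows `offset` (2 B), `crc` (2 B), `duration_ms` (1 B), `seq` (1 B), so it starts at offset 2 + 2 + 1 + 1 = 6 and occupies 2 bytes.
Bytes at offsets 6..7: 56 C4.
Little-endian stores the least-significant byte at the lowest address.
Reassemble most-significant byte first: C4 56 → 0xC456.
0xC456 = 50262.

50262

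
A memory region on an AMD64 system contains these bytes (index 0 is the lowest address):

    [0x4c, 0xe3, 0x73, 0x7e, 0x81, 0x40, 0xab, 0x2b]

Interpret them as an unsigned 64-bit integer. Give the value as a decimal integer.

In little-endian order the low byte comes first in memory.
Reassemble most-significant byte first: 2B AB 40 81 7E 73 E3 4C → 0x2BAB40817E73E34C.
0x2BAB40817E73E34C = 3146679689564906316.

3146679689564906316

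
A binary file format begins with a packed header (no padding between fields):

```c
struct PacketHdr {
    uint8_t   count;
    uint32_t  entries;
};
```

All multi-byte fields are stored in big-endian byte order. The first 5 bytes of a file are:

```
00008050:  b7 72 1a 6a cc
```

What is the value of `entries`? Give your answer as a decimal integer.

`entries` follows `count` (1 byte), so it starts at byte offset 1 and occupies 4 bytes.
Bytes at offsets 1..4: 72 1A 6A CC.
Big-endian stores the most-significant byte at the lowest address.
The bytes are already most-significant first: 0x721A6ACC.
0x721A6ACC = 1914333900.

1914333900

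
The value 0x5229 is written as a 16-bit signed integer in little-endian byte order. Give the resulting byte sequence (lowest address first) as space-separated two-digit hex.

Split into bytes (most-significant first): 52 29.
Little-endian: lowest address holds the least-significant byte.
So at ascending addresses the bytes are 29 52.

29 52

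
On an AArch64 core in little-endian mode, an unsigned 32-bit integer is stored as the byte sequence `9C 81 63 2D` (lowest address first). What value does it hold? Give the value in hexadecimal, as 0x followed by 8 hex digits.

Little-endian: lowest address holds the least-significant byte.
Reassemble most-significant byte first: 2D 63 81 9C → 0x2D63819C.

0x2D63819C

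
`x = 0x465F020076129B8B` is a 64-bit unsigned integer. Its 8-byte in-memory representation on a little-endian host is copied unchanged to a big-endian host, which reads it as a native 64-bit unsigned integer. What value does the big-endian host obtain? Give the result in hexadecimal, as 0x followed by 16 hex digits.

0x8B9B127600025F46

Stored little-endian, the bytes at ascending addresses are 8B 9B 12 76 00 02 5F 46.
Read back as big-endian, the last byte is least significant, giving 0x8B9B127600025F46.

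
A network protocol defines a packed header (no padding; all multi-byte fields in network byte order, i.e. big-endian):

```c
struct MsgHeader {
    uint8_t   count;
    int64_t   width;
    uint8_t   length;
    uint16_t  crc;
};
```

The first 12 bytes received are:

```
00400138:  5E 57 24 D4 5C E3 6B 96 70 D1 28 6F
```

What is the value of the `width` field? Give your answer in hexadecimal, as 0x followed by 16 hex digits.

0x5724D45CE36B9670

`width` follows `count` (1 byte), so it starts at byte offset 1 and occupies 8 bytes.
Bytes at offsets 1..8: 57 24 D4 5C E3 6B 96 70.
Big-endian: lowest address holds the most-significant byte.
The bytes are already most-significant first: 0x5724D45CE36B9670.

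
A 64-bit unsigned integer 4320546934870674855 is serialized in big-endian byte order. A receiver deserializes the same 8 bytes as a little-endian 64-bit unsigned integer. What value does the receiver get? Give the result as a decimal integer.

12073410391479874875

4320546934870674855 in 64-bit hexadecimal is 0x3BF5AA8BC85E8DA7.
Stored big-endian, the bytes at ascending addresses are 3B F5 AA 8B C8 5E 8D A7.
Read back as little-endian, the first byte is least significant, giving 0xA78D5EC88BAAF53B.
0xA78D5EC88BAAF53B = 12073410391479874875.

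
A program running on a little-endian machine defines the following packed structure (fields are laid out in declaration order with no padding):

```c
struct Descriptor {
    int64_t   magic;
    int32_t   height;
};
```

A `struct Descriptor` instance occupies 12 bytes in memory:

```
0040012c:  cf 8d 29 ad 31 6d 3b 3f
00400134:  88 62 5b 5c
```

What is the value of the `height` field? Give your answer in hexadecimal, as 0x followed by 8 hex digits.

`height` follows `magic` (8 bytes), so it starts at byte offset 8 and occupies 4 bytes.
Bytes at offsets 8..11: 88 62 5B 5C.
Little-endian stores the least-significant byte at the lowest address.
Reassemble most-significant byte first: 5C 5B 62 88 → 0x5C5B6288.

0x5C5B6288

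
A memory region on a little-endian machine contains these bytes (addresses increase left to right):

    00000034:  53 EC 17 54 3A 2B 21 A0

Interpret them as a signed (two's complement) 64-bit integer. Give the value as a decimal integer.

In little-endian order the low byte comes first in memory.
Reassemble most-significant byte first: A0 21 2B 3A 54 17 EC 53 → 0xA0212B3A5417EC53.
Top bit is set, so as a signed 64-bit value this is 0xA0212B3A5417EC53 − 2^64 = -6908192823890678701.

-6908192823890678701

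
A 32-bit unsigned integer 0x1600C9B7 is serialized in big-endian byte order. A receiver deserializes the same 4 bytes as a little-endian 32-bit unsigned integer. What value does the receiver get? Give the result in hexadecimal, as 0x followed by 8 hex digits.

0xB7C90016

Stored big-endian, the bytes at ascending addresses are 16 00 C9 B7.
Read back as little-endian, the first byte is least significant, giving 0xB7C90016.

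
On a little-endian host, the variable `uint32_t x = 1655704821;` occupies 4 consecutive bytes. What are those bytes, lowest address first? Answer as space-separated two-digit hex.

F5 0C B0 62

1655704821 in hexadecimal, padded to 32 bits, is 0x62B00CF5.
Split into bytes (most-significant first): 62 B0 0C F5.
In little-endian order the low byte comes first in memory.
So at ascending addresses the bytes are F5 0C B0 62.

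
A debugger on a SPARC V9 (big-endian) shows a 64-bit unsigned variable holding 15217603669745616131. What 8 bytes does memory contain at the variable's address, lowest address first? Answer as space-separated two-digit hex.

D3 2F C9 E9 4B DE 45 03

15217603669745616131 in hexadecimal, padded to 64 bits, is 0xD32FC9E94BDE4503.
Split into bytes (most-significant first): D3 2F C9 E9 4B DE 45 03.
Big-endian: lowest address holds the most-significant byte.
So the memory order matches the most-significant-first order: D3 2F C9 E9 4B DE 45 03.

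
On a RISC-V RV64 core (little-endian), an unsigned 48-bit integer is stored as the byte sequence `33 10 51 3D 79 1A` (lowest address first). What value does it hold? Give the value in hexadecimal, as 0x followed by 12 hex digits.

In little-endian order the low byte comes first in memory.
Reassemble most-significant byte first: 1A 79 3D 51 10 33 → 0x1A793D511033.

0x1A793D511033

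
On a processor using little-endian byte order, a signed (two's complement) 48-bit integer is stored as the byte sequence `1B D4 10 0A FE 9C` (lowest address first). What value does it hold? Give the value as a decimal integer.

In little-endian order the low byte comes first in memory.
Reassemble most-significant byte first: 9C FE 0A 10 D4 1B → 0x9CFE0A10D41B.
Top bit is set, so as a signed 48-bit value this is 0x9CFE0A10D41B − 2^48 = -108860072209381.

-108860072209381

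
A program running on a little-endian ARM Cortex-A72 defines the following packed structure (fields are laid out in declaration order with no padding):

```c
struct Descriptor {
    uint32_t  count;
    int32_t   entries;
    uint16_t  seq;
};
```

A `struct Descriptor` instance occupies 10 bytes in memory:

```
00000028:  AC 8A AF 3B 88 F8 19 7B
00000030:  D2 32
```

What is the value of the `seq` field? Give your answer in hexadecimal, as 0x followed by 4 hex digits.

`seq` follows `count` (4 B), `entries` (4 B), so it starts at offset 4 + 4 = 8 and occupies 2 bytes.
Bytes at offsets 8..9: D2 32.
Little-endian stores the least-significant byte at the lowest address.
Reassemble most-significant byte first: 32 D2 → 0x32D2.

0x32D2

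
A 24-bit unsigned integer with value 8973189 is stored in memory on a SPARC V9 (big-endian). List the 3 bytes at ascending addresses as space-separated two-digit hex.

88 EB 85

8973189 in hexadecimal, padded to 24 bits, is 0x88EB85.
Split into bytes (most-significant first): 88 EB 85.
In big-endian order the high byte comes first in memory.
So the memory order matches the most-significant-first order: 88 EB 85.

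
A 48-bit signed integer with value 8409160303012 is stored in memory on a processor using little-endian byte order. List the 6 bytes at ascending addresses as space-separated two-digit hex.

8409160303012 in hexadecimal, padded to 48 bits, is 0x07A5E90341A4.
Split into bytes (most-significant first): 07 A5 E9 03 41 A4.
In little-endian order the low byte comes first in memory.
So at ascending addresses the bytes are A4 41 03 E9 A5 07.

A4 41 03 E9 A5 07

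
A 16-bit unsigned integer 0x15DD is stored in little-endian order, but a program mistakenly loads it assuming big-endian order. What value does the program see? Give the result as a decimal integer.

56597

Stored little-endian, the bytes at ascending addresses are DD 15.
Read back as big-endian, the last byte is least significant, giving 0xDD15.
0xDD15 = 56597.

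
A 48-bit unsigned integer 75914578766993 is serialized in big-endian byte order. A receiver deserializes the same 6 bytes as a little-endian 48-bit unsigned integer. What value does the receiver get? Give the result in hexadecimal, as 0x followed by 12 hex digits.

75914578766993 in 48-bit hexadecimal is 0x450B3D802C91.
Stored big-endian, the bytes at ascending addresses are 45 0B 3D 80 2C 91.
Read back as little-endian, the first byte is least significant, giving 0x912C803D0B45.

0x912C803D0B45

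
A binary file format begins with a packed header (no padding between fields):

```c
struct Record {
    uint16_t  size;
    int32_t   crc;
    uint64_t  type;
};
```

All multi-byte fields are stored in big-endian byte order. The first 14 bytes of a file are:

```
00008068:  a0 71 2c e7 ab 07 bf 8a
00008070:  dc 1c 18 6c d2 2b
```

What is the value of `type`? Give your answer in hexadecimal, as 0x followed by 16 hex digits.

0xBF8ADC1C186CD22B

`type` follows `size` (2 B), `crc` (4 B), so it starts at offset 2 + 4 = 6 and occupies 8 bytes.
Bytes at offsets 6..13: BF 8A DC 1C 18 6C D2 2B.
Big-endian: lowest address holds the most-significant byte.
The bytes are already most-significant first: 0xBF8ADC1C186CD22B.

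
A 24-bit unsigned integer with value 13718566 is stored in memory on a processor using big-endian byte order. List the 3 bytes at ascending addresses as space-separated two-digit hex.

13718566 in hexadecimal, padded to 24 bits, is 0xD15426.
Split into bytes (most-significant first): D1 54 26.
Big-endian stores the most-significant byte at the lowest address.
So the memory order matches the most-significant-first order: D1 54 26.

D1 54 26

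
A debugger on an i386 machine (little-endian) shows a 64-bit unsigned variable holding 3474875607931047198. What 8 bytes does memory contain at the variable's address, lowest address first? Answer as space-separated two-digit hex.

3474875607931047198 in hexadecimal, padded to 64 bits, is 0x30393CF469664D1E.
Split into bytes (most-significant first): 30 39 3C F4 69 66 4D 1E.
Little-endian stores the least-significant byte at the lowest address.
So at ascending addresses the bytes are 1E 4D 66 69 F4 3C 39 30.

1E 4D 66 69 F4 3C 39 30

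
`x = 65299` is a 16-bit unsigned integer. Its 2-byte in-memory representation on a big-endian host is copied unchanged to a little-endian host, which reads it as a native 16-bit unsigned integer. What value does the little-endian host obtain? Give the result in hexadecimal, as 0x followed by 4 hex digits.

0x13FF

65299 in 16-bit hexadecimal is 0xFF13.
Stored big-endian, the bytes at ascending addresses are FF 13.
Read back as little-endian, the first byte is least significant, giving 0x13FF.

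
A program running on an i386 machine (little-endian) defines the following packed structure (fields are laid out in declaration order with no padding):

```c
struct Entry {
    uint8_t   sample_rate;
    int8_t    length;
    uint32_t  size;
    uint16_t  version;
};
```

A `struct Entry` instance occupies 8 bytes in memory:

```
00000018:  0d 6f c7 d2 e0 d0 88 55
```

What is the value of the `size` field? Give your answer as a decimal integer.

`size` follows `sample_rate` (1 B), `length` (1 B), so it starts at offset 1 + 1 = 2 and occupies 4 bytes.
Bytes at offsets 2..5: C7 D2 E0 D0.
Little-endian stores the least-significant byte at the lowest address.
Reassemble most-significant byte first: D0 E0 D2 C7 → 0xD0E0D2C7.
0xD0E0D2C7 = 3504394951.

3504394951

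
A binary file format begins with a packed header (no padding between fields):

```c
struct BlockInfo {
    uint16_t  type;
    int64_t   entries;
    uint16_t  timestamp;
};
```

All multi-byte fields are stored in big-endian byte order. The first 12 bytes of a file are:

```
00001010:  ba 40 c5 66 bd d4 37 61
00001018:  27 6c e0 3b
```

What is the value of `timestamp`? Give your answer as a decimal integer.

`timestamp` follows `type` (2 B), `entries` (8 B), so it starts at offset 2 + 8 = 10 and occupies 2 bytes.
Bytes at offsets 10..11: E0 3B.
Big-endian stores the most-significant byte at the lowest address.
The bytes are already most-significant first: 0xE03B.
0xE03B = 57403.

57403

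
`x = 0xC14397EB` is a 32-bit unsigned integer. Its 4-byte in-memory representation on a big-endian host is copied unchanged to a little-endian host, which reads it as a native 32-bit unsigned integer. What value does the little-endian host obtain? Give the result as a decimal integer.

Stored big-endian, the bytes at ascending addresses are C1 43 97 EB.
Read back as little-endian, the first byte is least significant, giving 0xEB9743C1.
0xEB9743C1 = 3952559041.

3952559041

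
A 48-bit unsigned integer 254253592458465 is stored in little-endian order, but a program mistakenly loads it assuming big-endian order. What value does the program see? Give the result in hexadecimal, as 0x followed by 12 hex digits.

0xE1B40F073EE7

254253592458465 in 48-bit hexadecimal is 0xE73E070FB4E1.
Stored little-endian, the bytes at ascending addresses are E1 B4 0F 07 3E E7.
Read back as big-endian, the last byte is least significant, giving 0xE1B40F073EE7.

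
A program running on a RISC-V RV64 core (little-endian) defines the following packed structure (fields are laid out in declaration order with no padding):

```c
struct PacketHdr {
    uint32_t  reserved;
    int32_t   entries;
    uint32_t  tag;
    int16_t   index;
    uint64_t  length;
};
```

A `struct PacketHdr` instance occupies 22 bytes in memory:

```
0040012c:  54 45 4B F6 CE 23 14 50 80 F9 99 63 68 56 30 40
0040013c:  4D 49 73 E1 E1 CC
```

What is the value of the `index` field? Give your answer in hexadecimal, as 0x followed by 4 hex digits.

`index` follows `reserved` (4 B), `entries` (4 B), `tag` (4 B), so it starts at offset 4 + 4 + 4 = 12 and occupies 2 bytes.
Bytes at offsets 12..13: 68 56.
Little-endian: lowest address holds the least-significant byte.
Reassemble most-significant byte first: 56 68 → 0x5668.

0x5668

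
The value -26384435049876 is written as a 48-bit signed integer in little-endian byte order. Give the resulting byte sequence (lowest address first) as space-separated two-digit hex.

Two's complement of -26384435049876 in 48 bits: 26384435049876 = 0x17FF1AE0F594; invert → 0xE800E51F0A6B; add 1 → 0xE800E51F0A6C.
Split into bytes (most-significant first): E8 00 E5 1F 0A 6C.
Little-endian: lowest address holds the least-significant byte.
So at ascending addresses the bytes are 6C 0A 1F E5 00 E8.

6C 0A 1F E5 00 E8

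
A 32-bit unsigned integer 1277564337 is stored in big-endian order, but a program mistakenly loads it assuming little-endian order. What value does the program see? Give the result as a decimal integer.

1277564337 in 32-bit hexadecimal is 0x4C2615B1.
Stored big-endian, the bytes at ascending addresses are 4C 26 15 B1.
Read back as little-endian, the first byte is least significant, giving 0xB115264C.
0xB115264C = 2970953292.

2970953292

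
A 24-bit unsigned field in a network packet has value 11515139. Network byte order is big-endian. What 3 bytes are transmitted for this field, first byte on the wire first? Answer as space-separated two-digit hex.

11515139 in hexadecimal, padded to 24 bits, is 0xAFB503.
Split into bytes (most-significant first): AF B5 03.
Big-endian: lowest address holds the most-significant byte.
So the memory order matches the most-significant-first order: AF B5 03.

AF B5 03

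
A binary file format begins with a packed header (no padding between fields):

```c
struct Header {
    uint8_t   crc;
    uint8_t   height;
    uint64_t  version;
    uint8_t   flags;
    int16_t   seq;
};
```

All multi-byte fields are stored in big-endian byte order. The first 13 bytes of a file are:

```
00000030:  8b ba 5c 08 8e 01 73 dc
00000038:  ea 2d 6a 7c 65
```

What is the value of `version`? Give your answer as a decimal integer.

`version` follows `crc` (1 B), `height` (1 B), so it starts at offset 1 + 1 = 2 and occupies 8 bytes.
Bytes at offsets 2..9: 5C 08 8E 01 73 DC EA 2D.
Big-endian stores the most-significant byte at the lowest address.
The bytes are already most-significant first: 0x5C088E0173DCEA2D.
0x5C088E0173DCEA2D = 6631706588193024557.

6631706588193024557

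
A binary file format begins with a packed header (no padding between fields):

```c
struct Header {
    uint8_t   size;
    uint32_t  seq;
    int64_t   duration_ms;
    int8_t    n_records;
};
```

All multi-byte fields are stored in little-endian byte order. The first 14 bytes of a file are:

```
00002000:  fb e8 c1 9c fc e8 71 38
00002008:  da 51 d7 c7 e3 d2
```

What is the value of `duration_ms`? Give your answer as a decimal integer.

`duration_ms` follows `size` (1 B), `seq` (4 B), so it starts at offset 1 + 4 = 5 and occupies 8 bytes.
Bytes at offsets 5..12: E8 71 38 DA 51 D7 C7 E3.
In little-endian order the low byte comes first in memory.
Reassemble most-significant byte first: E3 C7 D7 51 DA 38 71 E8 → 0xE3C7D751DA3871E8.
Top bit is set, so as a signed 64-bit value this is 0xE3C7D751DA3871E8 − 2^64 = -2033419960181034520.

-2033419960181034520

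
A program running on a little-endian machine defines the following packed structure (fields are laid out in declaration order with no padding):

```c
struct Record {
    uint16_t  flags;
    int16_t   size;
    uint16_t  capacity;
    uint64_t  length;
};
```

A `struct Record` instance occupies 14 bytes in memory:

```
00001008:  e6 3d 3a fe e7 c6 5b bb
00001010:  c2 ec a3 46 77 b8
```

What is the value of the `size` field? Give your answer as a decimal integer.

`size` follows `flags` (2 bytes), so it starts at byte offset 2 and occupies 2 bytes.
Bytes at offsets 2..3: 3A FE.
In little-endian order the low byte comes first in memory.
Reassemble most-significant byte first: FE 3A → 0xFE3A.
Top bit is set, so as a signed 16-bit value this is 0xFE3A − 2^16 = -454.

-454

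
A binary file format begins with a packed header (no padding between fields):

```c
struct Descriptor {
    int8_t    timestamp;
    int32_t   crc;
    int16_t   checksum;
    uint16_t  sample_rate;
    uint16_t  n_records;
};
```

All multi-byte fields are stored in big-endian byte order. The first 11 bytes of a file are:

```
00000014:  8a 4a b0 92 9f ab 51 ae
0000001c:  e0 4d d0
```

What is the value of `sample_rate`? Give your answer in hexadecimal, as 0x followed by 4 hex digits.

0xAEE0

`sample_rate` follows `timestamp` (1 B), `crc` (4 B), `checksum` (2 B), so it starts at offset 1 + 4 + 2 = 7 and occupies 2 bytes.
Bytes at offsets 7..8: AE E0.
Big-endian stores the most-significant byte at the lowest address.
The bytes are already most-significant first: 0xAEE0.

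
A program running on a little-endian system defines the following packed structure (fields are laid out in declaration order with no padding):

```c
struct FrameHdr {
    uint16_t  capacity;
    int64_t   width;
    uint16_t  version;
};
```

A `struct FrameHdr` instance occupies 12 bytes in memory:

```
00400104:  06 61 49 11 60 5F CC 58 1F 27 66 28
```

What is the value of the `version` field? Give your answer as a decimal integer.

10342

`version` follows `capacity` (2 B), `width` (8 B), so it starts at offset 2 + 8 = 10 and occupies 2 bytes.
Bytes at offsets 10..11: 66 28.
Little-endian: lowest address holds the least-significant byte.
Reassemble most-significant byte first: 28 66 → 0x2866.
0x2866 = 10342.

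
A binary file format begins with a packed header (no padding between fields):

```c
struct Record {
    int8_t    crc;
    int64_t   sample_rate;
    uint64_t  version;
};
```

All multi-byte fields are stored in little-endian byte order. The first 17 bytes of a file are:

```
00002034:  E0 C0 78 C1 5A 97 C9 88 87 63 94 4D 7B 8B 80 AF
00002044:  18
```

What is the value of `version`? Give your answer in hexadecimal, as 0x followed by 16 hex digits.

`version` follows `crc` (1 B), `sample_rate` (8 B), so it starts at offset 1 + 8 = 9 and occupies 8 bytes.
Bytes at offsets 9..16: 63 94 4D 7B 8B 80 AF 18.
In little-endian order the low byte comes first in memory.
Reassemble most-significant byte first: 18 AF 80 8B 7B 4D 94 63 → 0x18AF808B7B4D9463.

0x18AF808B7B4D9463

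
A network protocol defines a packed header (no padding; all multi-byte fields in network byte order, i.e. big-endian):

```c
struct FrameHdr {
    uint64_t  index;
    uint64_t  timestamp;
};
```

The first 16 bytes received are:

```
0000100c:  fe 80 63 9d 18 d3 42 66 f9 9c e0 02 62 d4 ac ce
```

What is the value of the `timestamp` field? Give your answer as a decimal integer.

`timestamp` follows `index` (8 bytes), so it starts at byte offset 8 and occupies 8 bytes.
Bytes at offsets 8..15: F9 9C E0 02 62 D4 AC CE.
Big-endian stores the most-significant byte at the lowest address.
The bytes are already most-significant first: 0xF99CE00262D4ACCE.
0xF99CE00262D4ACCE = 17986497312663579854.

17986497312663579854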